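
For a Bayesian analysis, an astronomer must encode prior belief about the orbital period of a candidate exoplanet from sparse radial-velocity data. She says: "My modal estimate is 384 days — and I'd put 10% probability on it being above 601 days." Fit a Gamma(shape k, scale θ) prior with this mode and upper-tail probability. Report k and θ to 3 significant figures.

k ≈ 10.3, θ ≈ 41.1

Gamma(k,θ) with k>1 has mode (k−1)θ, so θ = 384/(k−1).
Need P(X < 601) = 0.9 with θ tied to k this way. Start at k = 2, θ = 384: P(X<601) ≈ 0.464.
Too low — raise k to concentrate. Iterating converges to k ≈ 10.3.
Then θ = 384/(10.3−1) ≈ 41.1.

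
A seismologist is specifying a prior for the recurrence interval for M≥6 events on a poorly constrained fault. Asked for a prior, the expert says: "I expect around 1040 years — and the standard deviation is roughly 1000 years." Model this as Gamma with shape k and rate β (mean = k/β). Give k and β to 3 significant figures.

k ≈ 1.08, β ≈ 0.00104

For Gamma(k, rate β): mean = k/β, variance = k/β², so CV = 1/√k.
CV = SD/mean = 1000/1040 = 0.9615, hence k = 1/CV² = 1.08.
Then β = k/mean = 1.08/1040 = 0.00104.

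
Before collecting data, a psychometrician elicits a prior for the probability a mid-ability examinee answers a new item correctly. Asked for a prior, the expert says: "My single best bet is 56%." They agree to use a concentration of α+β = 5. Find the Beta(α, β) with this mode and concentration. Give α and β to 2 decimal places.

For α,β > 1 the Beta mode is (α−1)/(α+β−2). With α+β = 5, the mode is (α−1)/3.
Set (α−1)/3 = 0.56 → α = 1 + 0.56·3 = 2.68.
β = 5 − α = 2.32.

α = 2.68, β = 2.32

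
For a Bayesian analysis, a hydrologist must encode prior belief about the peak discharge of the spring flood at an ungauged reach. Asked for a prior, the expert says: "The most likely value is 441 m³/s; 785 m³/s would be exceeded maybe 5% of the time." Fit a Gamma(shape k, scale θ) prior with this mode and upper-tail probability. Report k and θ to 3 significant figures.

k ≈ 9.38, θ ≈ 52.6

Gamma(k,θ) with k>1 has mode (k−1)θ, so θ = 441/(k−1).
Need P(X < 785) = 0.95 with θ tied to k this way. Start at k = 2, θ = 441: P(X<785) ≈ 0.531.
Too low — raise k to concentrate. Iterating converges to k ≈ 9.38.
Then θ = 441/(9.38−1) ≈ 52.6.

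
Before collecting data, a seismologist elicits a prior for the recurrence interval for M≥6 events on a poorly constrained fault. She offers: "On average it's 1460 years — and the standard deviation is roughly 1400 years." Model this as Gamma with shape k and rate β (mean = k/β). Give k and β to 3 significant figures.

For Gamma(k, rate β): mean = k/β, variance = k/β², so CV = 1/√k.
CV = SD/mean = 1400/1460 = 0.9589, hence k = 1/CV² = 1.09.
Then β = k/mean = 1.09/1460 = 0.000745.

k ≈ 1.09, β ≈ 0.000745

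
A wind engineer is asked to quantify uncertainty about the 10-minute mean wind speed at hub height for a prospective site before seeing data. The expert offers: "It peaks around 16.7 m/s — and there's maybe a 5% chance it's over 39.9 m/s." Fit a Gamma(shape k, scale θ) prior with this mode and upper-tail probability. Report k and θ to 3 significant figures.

k ≈ 4.6, θ ≈ 4.64

Gamma(k,θ) with k>1 has mode (k−1)θ, so θ = 16.7/(k−1).
Need P(X < 39.9) = 0.95 with θ tied to k this way. Start at k = 2, θ = 16.7: P(X<39.9) ≈ 0.689.
Too low — raise k to concentrate. Iterating converges to k ≈ 4.6.
Then θ = 16.7/(4.6−1) ≈ 4.64.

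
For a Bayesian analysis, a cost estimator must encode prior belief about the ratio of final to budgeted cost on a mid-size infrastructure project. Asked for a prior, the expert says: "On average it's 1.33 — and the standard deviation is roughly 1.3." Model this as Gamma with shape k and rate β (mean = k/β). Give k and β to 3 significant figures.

For Gamma(k, rate β): mean = k/β, variance = k/β², so CV = 1/√k.
CV = SD/mean = 1.3/1.33 = 0.9774, hence k = 1/CV² = 1.05.
Then β = k/mean = 1.05/1.33 = 0.787.

k ≈ 1.05, β ≈ 0.787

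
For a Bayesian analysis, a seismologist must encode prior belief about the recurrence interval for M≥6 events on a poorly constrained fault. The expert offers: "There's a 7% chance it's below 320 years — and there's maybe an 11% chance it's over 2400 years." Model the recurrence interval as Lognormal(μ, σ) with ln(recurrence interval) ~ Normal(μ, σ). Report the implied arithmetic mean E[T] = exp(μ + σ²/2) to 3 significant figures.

If T ~ Lognormal(μ,σ) then ln T ~ Normal(μ,σ), so the p-quantile of ln T is μ + z_p·σ.
ln(320) = 5.768 and ln(2400) = 7.783; z_{0.07} = -1.476, z_{0.89} = 1.227.
σ = (7.783 − 5.768)/(1.227 − (-1.476)) = 0.746.
μ = 5.768 − (-1.476)·0.746 = 6.869.
E[T] = exp(μ + σ²/2) = exp(6.869 + 0.2780) = 1270 years.

E[T] ≈ 1270 years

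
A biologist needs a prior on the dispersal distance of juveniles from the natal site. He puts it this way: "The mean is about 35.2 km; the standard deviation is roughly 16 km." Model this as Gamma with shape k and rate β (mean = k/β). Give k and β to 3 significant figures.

k ≈ 4.84, β ≈ 0.138

For Gamma(k, rate β): mean = k/β, variance = k/β², so CV = 1/√k.
CV = SD/mean = 16/35.2 = 0.4545, hence k = 1/CV² = 4.84.
Then β = k/mean = 4.84/35.2 = 0.138.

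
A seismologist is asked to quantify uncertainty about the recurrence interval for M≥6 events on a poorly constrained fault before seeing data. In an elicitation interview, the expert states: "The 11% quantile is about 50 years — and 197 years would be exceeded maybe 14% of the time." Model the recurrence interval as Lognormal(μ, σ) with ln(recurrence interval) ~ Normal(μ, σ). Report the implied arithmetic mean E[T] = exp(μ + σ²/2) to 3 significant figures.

E[T] ≈ 124 years

If T ~ Lognormal(μ,σ) then ln T ~ Normal(μ,σ), so the p-quantile of ln T is μ + z_p·σ.
ln(50) = 3.912 and ln(197) = 5.283; z_{0.11} = -1.227, z_{0.86} = 1.08.
σ = (5.283 − 3.912)/(1.08 − (-1.227)) = 0.594.
μ = 3.912 − (-1.227)·0.594 = 4.641.
E[T] = exp(μ + σ²/2) = exp(4.641 + 0.1767) = 124 years.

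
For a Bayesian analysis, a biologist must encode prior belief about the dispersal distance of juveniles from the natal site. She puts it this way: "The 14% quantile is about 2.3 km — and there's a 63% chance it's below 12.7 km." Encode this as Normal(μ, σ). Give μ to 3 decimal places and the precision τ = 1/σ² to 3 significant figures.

μ = 10.256, τ = 0.0184

For Normal(μ,σ), the p-quantile is μ + z_p·σ. Here z_{0.14} = -1.08, z_{0.63} = 0.3319.
So 2.3 = μ − 1.08σ and 12.7 = μ + 0.3319σ.
Subtracting: σ = (12.7 − 2.3)/(0.3319 − (-1.08)) = 7.365.
Then μ = 2.3 − (-1.08)·7.365 = 10.256.
Precision τ = 1/σ² = 1/7.365² = 0.0184.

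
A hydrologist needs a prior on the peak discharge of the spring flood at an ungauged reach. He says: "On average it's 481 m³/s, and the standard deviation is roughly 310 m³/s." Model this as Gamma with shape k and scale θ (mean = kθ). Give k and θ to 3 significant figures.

k ≈ 2.41, θ ≈ 200

For Gamma(k, scale θ): mean = kθ, variance = kθ², so CV = 1/√k.
CV = SD/mean = 310/481 = 0.6445, hence k = 1/CV² = 2.41.
Then θ = mean/k = 481/2.41 = 200.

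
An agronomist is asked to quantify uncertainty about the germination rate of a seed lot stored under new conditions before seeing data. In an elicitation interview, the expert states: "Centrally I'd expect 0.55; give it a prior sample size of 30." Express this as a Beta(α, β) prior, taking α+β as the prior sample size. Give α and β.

α = 16.5, β = 13.5

Under the effective-sample-size interpretation, Beta(α, β) has prior mean α/(α+β) and prior sample size α+β.
So α+β = 30 and α/(α+β) = 0.55, giving α = 0.55·30 = 16.5 and β = 30 − 16.5 = 13.5.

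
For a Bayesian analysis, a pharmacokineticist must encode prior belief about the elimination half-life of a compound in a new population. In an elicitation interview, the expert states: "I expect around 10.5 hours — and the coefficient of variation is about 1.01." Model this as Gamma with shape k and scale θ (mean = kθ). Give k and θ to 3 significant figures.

For Gamma(k, scale θ): mean = kθ, variance = kθ², so CV = 1/√k.
CV = 1.01, hence k = 1/CV² = 0.98.
Then θ = mean/k = 10.5/0.98 = 10.7.

k ≈ 0.98, θ ≈ 10.7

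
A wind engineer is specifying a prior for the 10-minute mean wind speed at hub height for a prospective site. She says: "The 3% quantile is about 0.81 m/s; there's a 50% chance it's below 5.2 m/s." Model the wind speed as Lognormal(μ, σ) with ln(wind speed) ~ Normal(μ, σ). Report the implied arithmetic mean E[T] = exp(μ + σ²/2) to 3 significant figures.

If T ~ Lognormal(μ,σ) then ln T ~ Normal(μ,σ), so the p-quantile of ln T is μ + z_p·σ.
ln(0.81) = -0.2107 and ln(5.2) = 1.649; z_{0.03} = -1.881, z_{0.5} = 0.
σ = (1.649 − -0.2107)/(0 − (-1.881)) = 0.989.
μ = -0.2107 − (-1.881)·0.989 = 1.649.
E[T] = exp(μ + σ²/2) = exp(1.649 + 0.4887) = 8.48 m/s.

E[T] ≈ 8.48 m/s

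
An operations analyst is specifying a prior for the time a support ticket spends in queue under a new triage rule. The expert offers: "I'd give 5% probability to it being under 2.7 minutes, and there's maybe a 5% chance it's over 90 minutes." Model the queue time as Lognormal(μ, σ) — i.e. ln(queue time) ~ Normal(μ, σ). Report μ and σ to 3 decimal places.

μ ≈ 2.747, σ ≈ 1.066

If T ~ Lognormal(μ,σ) then ln T ~ Normal(μ,σ), so the p-quantile of ln T is μ + z_p·σ.
ln(2.7) = 0.9933 and ln(90) = 4.5; z_{0.05} = -1.645, z_{0.95} = 1.645.
σ = (4.5 − 0.9933)/(1.645 − (-1.645)) = 1.066.
μ = 0.9933 − (-1.645)·1.066 = 2.747.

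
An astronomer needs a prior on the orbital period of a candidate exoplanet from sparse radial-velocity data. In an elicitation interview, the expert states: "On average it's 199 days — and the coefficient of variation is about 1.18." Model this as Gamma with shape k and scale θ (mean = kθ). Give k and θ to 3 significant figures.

k ≈ 0.718, θ ≈ 277

For Gamma(k, scale θ): mean = kθ, variance = kθ², so CV = 1/√k.
CV = 1.18, hence k = 1/CV² = 0.718.
Then θ = mean/k = 199/0.718 = 277.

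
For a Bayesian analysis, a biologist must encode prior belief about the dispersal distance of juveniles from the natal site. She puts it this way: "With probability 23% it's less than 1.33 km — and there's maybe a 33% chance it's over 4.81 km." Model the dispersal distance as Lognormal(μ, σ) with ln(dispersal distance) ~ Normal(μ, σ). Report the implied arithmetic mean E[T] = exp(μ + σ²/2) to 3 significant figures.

E[T] ≈ 5.4 km

If T ~ Lognormal(μ,σ) then ln T ~ Normal(μ,σ), so the p-quantile of ln T is μ + z_p·σ.
ln(1.33) = 0.2852 and ln(4.81) = 1.571; z_{0.23} = -0.7388, z_{0.67} = 0.4399.
σ = (1.571 − 0.2852)/(0.4399 − (-0.7388)) = 1.091.
μ = 0.2852 − (-0.7388)·1.091 = 1.091.
E[T] = exp(μ + σ²/2) = exp(1.091 + 0.5947) = 5.4 km.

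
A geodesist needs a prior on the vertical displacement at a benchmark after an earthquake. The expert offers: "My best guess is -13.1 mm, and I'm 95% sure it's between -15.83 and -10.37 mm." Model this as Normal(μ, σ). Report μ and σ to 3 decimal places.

A symmetric 95% interval runs μ ± z·σ with z = 1.96.
Half-width = 2.73, so σ = 2.73/1.96 = 1.393.
μ is the stated best guess, -13.100.

μ = -13.100, σ = 1.393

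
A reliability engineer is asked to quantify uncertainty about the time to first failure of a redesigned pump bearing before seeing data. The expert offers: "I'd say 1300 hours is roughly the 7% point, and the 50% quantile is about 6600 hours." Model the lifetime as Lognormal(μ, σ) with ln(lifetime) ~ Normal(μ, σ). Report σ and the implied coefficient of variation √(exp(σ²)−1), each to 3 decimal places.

σ ≈ 1.101, CV ≈ 1.536

If T ~ Lognormal(μ,σ) then ln T ~ Normal(μ,σ), so the p-quantile of ln T is μ + z_p·σ.
ln(1300) = 7.17 and ln(6600) = 8.795; z_{0.07} = -1.476, z_{0.5} = 0.
σ = (8.795 − 7.17)/(0 − (-1.476)) = 1.101.
μ = 7.17 − (-1.476)·1.101 = 8.795.
CV = √(exp(σ²)−1) = √(exp(1.2120)−1) = 1.536.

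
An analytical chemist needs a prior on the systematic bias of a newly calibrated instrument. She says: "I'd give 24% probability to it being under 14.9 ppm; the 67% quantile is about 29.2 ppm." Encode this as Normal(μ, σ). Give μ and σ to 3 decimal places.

The p-quantile of Normal(μ,σ) is μ + z_p·σ, with z_{0.24} = -0.7063 and z_{0.67} = 0.4399.
Eliminate σ: μ = (z₂·x₁ − z₁·x₂)/(z₂ − z₁) = (0.4399·14.9 − (-0.7063)·29.2)/1.146 = 23.712.
Then σ = (x₂ − x₁)/(z₂ − z₁) = (29.2 − 14.9)/1.146 = 12.476.

μ = 23.712, σ = 12.476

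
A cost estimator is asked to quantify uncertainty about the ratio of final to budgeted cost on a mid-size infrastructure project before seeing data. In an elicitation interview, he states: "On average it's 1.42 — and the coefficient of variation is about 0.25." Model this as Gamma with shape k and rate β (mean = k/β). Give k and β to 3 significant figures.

For Gamma(k, rate β): mean = k/β, variance = k/β², so CV = 1/√k.
CV = 0.25, hence k = 1/CV² = 16.
Then β = k/mean = 16/1.42 = 11.3.

k ≈ 16, β ≈ 11.3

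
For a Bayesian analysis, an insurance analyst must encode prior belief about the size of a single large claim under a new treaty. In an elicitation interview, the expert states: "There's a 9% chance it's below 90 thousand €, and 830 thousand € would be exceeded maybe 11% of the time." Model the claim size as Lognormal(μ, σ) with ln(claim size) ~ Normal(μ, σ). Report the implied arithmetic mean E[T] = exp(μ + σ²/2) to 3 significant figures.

If T ~ Lognormal(μ,σ) then ln T ~ Normal(μ,σ), so the p-quantile of ln T is μ + z_p·σ.
ln(90) = 4.5 and ln(830) = 6.721; z_{0.09} = -1.341, z_{0.89} = 1.227.
σ = (6.721 − 4.5)/(1.227 − (-1.341)) = 0.865.
μ = 4.5 − (-1.341)·0.865 = 5.660.
E[T] = exp(μ + σ²/2) = exp(5.660 + 0.3744) = 418 thousand €.

E[T] ≈ 418 thousand €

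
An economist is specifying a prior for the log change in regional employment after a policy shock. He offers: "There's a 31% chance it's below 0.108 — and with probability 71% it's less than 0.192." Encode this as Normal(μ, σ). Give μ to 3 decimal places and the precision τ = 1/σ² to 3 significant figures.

The p-quantile of Normal(μ,σ) is μ + z_p·σ, with z_{0.31} = -0.4959 and z_{0.71} = 0.5534.
Eliminate σ: μ = (z₂·x₁ − z₁·x₂)/(z₂ − z₁) = (0.5534·0.108 − (-0.4959)·0.192)/1.049 = 0.148.
Then σ = (x₂ − x₁)/(z₂ − z₁) = (0.192 − 0.108)/1.049 = 0.080.
Precision τ = 1/σ² = 1/0.08006² = 156.

μ = 0.148, τ = 156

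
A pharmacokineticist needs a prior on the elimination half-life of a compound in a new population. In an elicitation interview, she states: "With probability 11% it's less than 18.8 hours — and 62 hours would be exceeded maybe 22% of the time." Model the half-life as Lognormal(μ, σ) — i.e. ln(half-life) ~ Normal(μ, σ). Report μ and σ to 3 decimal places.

μ ≈ 3.666, σ ≈ 0.597

If T ~ Lognormal(μ,σ) then ln T ~ Normal(μ,σ), so the p-quantile of ln T is μ + z_p·σ.
ln(18.8) = 2.934 and ln(62) = 4.127; z_{0.11} = -1.227, z_{0.78} = 0.7722.
σ = (4.127 − 2.934)/(0.7722 − (-1.227)) = 0.597.
μ = 2.934 − (-1.227)·0.597 = 3.666.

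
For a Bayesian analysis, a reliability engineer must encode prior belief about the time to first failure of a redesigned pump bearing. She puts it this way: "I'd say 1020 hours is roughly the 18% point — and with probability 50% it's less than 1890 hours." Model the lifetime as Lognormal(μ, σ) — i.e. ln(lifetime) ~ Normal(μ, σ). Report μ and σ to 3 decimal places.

μ ≈ 7.544, σ ≈ 0.674

If T ~ Lognormal(μ,σ) then ln T ~ Normal(μ,σ), so the p-quantile of ln T is μ + z_p·σ.
ln(1020) = 6.928 and ln(1890) = 7.544; z_{0.18} = -0.9154, z_{0.5} = 0.
σ = (7.544 − 6.928)/(0 − (-0.9154)) = 0.674.
μ = 6.928 − (-0.9154)·0.674 = 7.544.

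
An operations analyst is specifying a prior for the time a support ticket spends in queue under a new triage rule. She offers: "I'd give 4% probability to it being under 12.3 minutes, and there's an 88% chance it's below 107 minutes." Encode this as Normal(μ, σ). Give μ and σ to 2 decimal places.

μ = 68.97, σ = 32.37

For Normal(μ,σ), the p-quantile is μ + z_p·σ. Here z_{0.04} = -1.751, z_{0.88} = 1.175.
So 12.3 = μ − 1.751σ and 107 = μ + 1.175σ.
Subtracting: σ = (107 − 12.3)/(1.175 − (-1.751)) = 32.37.
Then μ = 12.3 − (-1.751)·32.37 = 68.97.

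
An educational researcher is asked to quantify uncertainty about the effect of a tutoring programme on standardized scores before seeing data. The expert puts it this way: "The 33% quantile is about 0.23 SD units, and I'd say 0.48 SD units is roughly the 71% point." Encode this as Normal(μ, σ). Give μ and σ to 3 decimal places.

The p-quantile of Normal(μ,σ) is μ + z_p·σ, with z_{0.33} = -0.4399 and z_{0.71} = 0.5534.
Eliminate σ: μ = (z₂·x₁ − z₁·x₂)/(z₂ − z₁) = (0.5534·0.23 − (-0.4399)·0.48)/0.9933 = 0.341.
Then σ = (x₂ − x₁)/(z₂ − z₁) = (0.48 − 0.23)/0.9933 = 0.252.

μ = 0.341, σ = 0.252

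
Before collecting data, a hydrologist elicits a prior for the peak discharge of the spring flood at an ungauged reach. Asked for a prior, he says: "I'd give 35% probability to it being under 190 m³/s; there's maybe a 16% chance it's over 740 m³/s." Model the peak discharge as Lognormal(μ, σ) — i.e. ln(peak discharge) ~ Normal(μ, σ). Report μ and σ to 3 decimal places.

If T ~ Lognormal(μ,σ) then ln T ~ Normal(μ,σ), so the p-quantile of ln T is μ + z_p·σ.
ln(190) = 5.247 and ln(740) = 6.607; z_{0.35} = -0.3853, z_{0.84} = 0.9945.
σ = (6.607 − 5.247)/(0.9945 − (-0.3853)) = 0.985.
μ = 5.247 − (-0.3853)·0.985 = 5.627.

μ ≈ 5.627, σ ≈ 0.985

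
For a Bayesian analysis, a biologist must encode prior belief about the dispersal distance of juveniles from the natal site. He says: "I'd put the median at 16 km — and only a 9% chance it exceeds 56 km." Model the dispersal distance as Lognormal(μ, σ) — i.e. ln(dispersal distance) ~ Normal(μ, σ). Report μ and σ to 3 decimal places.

If T ~ Lognormal(μ,σ) then ln T ~ Normal(μ,σ), so the p-quantile of ln T is μ + z_p·σ.
ln(16) = 2.773 and ln(56) = 4.025; z_{0.5} = 0, z_{0.91} = 1.341.
σ = (4.025 − 2.773)/(1.341 − (0)) = 0.934.
μ = 2.773 − (0)·0.934 = 2.773.

μ ≈ 2.773, σ ≈ 0.934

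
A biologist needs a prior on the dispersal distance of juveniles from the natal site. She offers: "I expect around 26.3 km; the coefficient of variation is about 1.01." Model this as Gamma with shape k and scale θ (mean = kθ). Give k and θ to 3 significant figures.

k ≈ 0.98, θ ≈ 26.8

For Gamma(k, scale θ): mean = kθ, variance = kθ², so CV = 1/√k.
CV = 1.01, hence k = 1/CV² = 0.98.
Then θ = mean/k = 26.3/0.98 = 26.8.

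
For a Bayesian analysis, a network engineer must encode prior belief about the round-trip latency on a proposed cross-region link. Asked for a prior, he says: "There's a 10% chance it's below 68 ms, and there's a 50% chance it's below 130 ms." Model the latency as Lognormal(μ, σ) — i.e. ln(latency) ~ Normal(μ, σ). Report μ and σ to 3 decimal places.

μ ≈ 4.868, σ ≈ 0.506

If T ~ Lognormal(μ,σ) then ln T ~ Normal(μ,σ), so the p-quantile of ln T is μ + z_p·σ.
ln(68) = 4.22 and ln(130) = 4.868; z_{0.1} = -1.282, z_{0.5} = 0.
σ = (4.868 − 4.22)/(0 − (-1.282)) = 0.506.
μ = 4.22 − (-1.282)·0.506 = 4.868.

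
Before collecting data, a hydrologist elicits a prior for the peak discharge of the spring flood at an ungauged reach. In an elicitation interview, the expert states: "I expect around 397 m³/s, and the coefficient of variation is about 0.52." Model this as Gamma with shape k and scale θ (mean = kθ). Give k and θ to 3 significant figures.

For Gamma(k, scale θ): mean = kθ, variance = kθ², so CV = 1/√k.
CV = 0.52, hence k = 1/CV² = 3.7.
Then θ = mean/k = 397/3.7 = 107.

k ≈ 3.7, θ ≈ 107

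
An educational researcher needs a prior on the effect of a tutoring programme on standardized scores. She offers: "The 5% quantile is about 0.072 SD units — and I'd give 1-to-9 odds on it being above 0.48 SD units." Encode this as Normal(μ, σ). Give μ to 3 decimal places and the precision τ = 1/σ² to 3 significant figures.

μ = 0.301, τ = 51.4

For Normal(μ,σ), the p-quantile is μ + z_p·σ. Here z_{0.05} = -1.645, z_{0.9} = 1.282.
So 0.072 = μ − 1.645σ and 0.48 = μ + 1.282σ.
Subtracting: σ = (0.48 − 0.072)/(1.282 − (-1.645)) = 0.139.
Then μ = 0.072 − (-1.645)·0.139 = 0.301.
Precision τ = 1/σ² = 1/0.1394² = 51.4.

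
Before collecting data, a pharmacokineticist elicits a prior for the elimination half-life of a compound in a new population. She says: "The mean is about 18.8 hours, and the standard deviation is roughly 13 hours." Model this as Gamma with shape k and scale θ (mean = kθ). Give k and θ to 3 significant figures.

For Gamma(k, scale θ): mean = kθ, variance = kθ², so CV = 1/√k.
CV = SD/mean = 13/18.8 = 0.6915, hence k = 1/CV² = 2.09.
Then θ = mean/k = 18.8/2.09 = 8.99.

k ≈ 2.09, θ ≈ 8.99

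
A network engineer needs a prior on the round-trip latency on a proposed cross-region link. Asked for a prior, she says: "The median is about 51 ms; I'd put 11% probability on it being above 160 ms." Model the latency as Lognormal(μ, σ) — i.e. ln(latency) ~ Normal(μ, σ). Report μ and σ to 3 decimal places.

μ ≈ 3.932, σ ≈ 0.932

If T ~ Lognormal(μ,σ) then ln T ~ Normal(μ,σ), so the p-quantile of ln T is μ + z_p·σ.
ln(51) = 3.932 and ln(160) = 5.075; z_{0.5} = 0, z_{0.89} = 1.227.
σ = (5.075 − 3.932)/(1.227 − (0)) = 0.932.
μ = 3.932 − (0)·0.932 = 3.932.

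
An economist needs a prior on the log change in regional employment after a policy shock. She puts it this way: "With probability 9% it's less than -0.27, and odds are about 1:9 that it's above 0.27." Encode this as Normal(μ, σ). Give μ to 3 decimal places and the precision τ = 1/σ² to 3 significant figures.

μ = 0.006, τ = 23.6

For Normal(μ,σ), the p-quantile is μ + z_p·σ. Here z_{0.09} = -1.341, z_{0.9} = 1.282.
So -0.27 = μ − 1.341σ and 0.27 = μ + 1.282σ.
Subtracting: σ = (0.27 − -0.27)/(1.282 − (-1.341)) = 0.206.
Then μ = -0.27 − (-1.341)·0.206 = 0.006.
Precision τ = 1/σ² = 1/0.2059² = 23.6.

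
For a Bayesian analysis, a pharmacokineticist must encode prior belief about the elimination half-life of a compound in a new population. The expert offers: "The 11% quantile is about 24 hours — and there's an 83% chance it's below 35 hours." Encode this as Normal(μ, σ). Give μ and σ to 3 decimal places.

μ = 30.187, σ = 5.044

The p-quantile of Normal(μ,σ) is μ + z_p·σ, with z_{0.11} = -1.227 and z_{0.83} = 0.9542.
Eliminate σ: μ = (z₂·x₁ − z₁·x₂)/(z₂ − z₁) = (0.9542·24 − (-1.227)·35)/2.181 = 30.187.
Then σ = (x₂ − x₁)/(z₂ − z₁) = (35 − 24)/2.181 = 5.044.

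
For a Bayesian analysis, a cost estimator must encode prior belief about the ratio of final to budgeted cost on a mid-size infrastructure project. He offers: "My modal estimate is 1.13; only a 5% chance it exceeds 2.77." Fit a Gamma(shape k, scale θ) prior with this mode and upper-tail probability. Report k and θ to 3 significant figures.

k ≈ 4.39, θ ≈ 0.334

Gamma(k,θ) with k>1 has mode (k−1)θ, so θ = 1.13/(k−1).
Need P(X < 2.77) = 0.95 with θ tied to k this way. Start at k = 2, θ = 1.13: P(X<2.77) ≈ 0.703.
Too low — raise k to concentrate. Iterating converges to k ≈ 4.39.
Then θ = 1.13/(4.39−1) ≈ 0.334.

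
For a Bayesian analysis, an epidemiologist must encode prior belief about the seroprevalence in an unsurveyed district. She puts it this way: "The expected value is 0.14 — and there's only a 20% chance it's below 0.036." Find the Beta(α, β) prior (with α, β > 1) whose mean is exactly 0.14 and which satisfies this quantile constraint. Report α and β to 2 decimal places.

With mean 0.14 fixed, write α = 0.14s, β = 0.86s where s = α+β.
Need P(θ < 0.036) = 0.2 under Beta(0.14s, 0.86s). Normal approximation: (q−m)/√(m(1−m)/s) ≈ z_{0.2} = -0.842, so s ≈ 0.14·0.86·(-0.842)²/(0.036−0.14)² = 7.9.
At s = 7.9: P(θ<0.036) ≈ 0.182. Adjusting to match 0.2 gives s ≈ 7.20.
So α = 0.14·7.20 ≈ 1.01, β = 0.86·7.20 ≈ 6.19.

α ≈ 1.01, β ≈ 6.19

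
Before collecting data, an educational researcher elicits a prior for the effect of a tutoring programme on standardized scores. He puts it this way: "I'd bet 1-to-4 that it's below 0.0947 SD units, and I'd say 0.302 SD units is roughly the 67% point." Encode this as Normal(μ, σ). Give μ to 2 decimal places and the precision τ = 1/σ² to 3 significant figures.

μ = 0.23, τ = 38.2

For Normal(μ,σ), the p-quantile is μ + z_p·σ. Here z_{0.2} = -0.8416, z_{0.67} = 0.4399.
So 0.0947 = μ − 0.8416σ and 0.302 = μ + 0.4399σ.
Subtracting: σ = (0.302 − 0.0947)/(0.4399 − (-0.8416)) = 0.16.
Then μ = 0.0947 − (-0.8416)·0.16 = 0.23.
Precision τ = 1/σ² = 1/0.1618² = 38.2.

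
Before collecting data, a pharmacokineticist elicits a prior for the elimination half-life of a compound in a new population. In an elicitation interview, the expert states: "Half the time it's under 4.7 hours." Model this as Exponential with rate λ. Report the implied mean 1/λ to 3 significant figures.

mean ≈ 6.78 hours

Exponential median = ln 2 / λ, so λ = ln 2 / 4.7 = 0.147.
Mean = 1/λ = 6.78 hours.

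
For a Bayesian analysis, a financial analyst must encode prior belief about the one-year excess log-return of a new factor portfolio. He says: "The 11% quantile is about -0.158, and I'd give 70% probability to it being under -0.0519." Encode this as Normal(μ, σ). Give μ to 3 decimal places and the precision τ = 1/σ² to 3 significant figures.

μ = -0.084, τ = 272

The p-quantile of Normal(μ,σ) is μ + z_p·σ, with z_{0.11} = -1.227 and z_{0.7} = 0.5244.
Eliminate σ: μ = (z₂·x₁ − z₁·x₂)/(z₂ − z₁) = (0.5244·-0.158 − (-1.227)·-0.0519)/1.751 = -0.084.
Then σ = (x₂ − x₁)/(z₂ − z₁) = (-0.0519 − -0.158)/1.751 = 0.061.
Precision τ = 1/σ² = 1/0.0606² = 272.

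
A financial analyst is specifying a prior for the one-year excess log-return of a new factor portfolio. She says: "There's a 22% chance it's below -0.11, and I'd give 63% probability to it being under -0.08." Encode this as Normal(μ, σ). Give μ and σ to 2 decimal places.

The p-quantile of Normal(μ,σ) is μ + z_p·σ, with z_{0.22} = -0.7722 and z_{0.63} = 0.3319.
Eliminate σ: μ = (z₂·x₁ − z₁·x₂)/(z₂ − z₁) = (0.3319·-0.11 − (-0.7722)·-0.08)/1.104 = -0.09.
Then σ = (x₂ − x₁)/(z₂ − z₁) = (-0.08 − -0.11)/1.104 = 0.03.

μ = -0.09, σ = 0.03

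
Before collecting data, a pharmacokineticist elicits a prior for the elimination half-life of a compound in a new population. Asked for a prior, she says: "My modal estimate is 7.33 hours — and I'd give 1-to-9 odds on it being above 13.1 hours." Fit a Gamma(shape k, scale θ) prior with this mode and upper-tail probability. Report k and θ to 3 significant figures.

k ≈ 6.64, θ ≈ 1.3

Gamma(k,θ) with k>1 has mode (k−1)θ, so θ = 7.33/(k−1).
Need P(X < 13.1) = 0.9 with θ tied to k this way. Start at k = 2, θ = 7.33: P(X<13.1) ≈ 0.533.
Too low — raise k to concentrate. Iterating converges to k ≈ 6.64.
Then θ = 7.33/(6.64−1) ≈ 1.3.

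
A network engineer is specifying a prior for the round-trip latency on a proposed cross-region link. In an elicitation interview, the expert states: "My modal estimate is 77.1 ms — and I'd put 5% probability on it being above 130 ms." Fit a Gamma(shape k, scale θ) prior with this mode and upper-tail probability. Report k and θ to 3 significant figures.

Gamma(k,θ) with k>1 has mode (k−1)θ, so θ = 77.1/(k−1).
Need P(X < 130) = 0.95 with θ tied to k this way. Start at k = 2, θ = 77.1: P(X<130) ≈ 0.502.
Too low — raise k to concentrate. Iterating converges to k ≈ 11.2.
Then θ = 77.1/(11.2−1) ≈ 7.54.

k ≈ 11.2, θ ≈ 7.54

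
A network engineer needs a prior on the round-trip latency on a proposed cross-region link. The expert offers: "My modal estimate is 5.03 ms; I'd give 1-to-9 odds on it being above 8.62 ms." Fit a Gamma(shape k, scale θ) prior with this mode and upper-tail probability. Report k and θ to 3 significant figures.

Gamma(k,θ) with k>1 has mode (k−1)θ, so θ = 5.03/(k−1).
Need P(X < 8.62) = 0.9 with θ tied to k this way. Start at k = 2, θ = 5.03: P(X<8.62) ≈ 0.511.
Too low — raise k to concentrate. Iterating converges to k ≈ 7.53.
Then θ = 5.03/(7.53−1) ≈ 0.77.

k ≈ 7.53, θ ≈ 0.77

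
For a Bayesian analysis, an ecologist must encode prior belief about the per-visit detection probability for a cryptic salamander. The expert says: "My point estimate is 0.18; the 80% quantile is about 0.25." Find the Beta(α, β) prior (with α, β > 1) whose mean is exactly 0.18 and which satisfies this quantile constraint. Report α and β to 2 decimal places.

With mean 0.18 fixed, write α = 0.18s, β = 0.82s where s = α+β.
Need P(θ < 0.25) = 0.8 under Beta(0.18s, 0.82s). Normal approximation: (q−m)/√(m(1−m)/s) ≈ z_{0.8} = 0.842, so s ≈ 0.18·0.82·(0.842)²/(0.25−0.18)² = 21.3.
At s = 21.3: P(θ<0.25) ≈ 0.812. Adjusting to match 0.8 gives s ≈ 18.69.
So α = 0.18·18.69 ≈ 3.36, β = 0.82·18.69 ≈ 15.33.

α ≈ 3.36, β ≈ 15.33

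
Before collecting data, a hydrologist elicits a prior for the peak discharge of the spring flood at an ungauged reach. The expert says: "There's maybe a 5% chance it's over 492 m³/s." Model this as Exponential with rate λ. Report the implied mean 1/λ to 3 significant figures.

mean ≈ 164 m³/s

P(T > 492.0) = e^(−λ·492.0) = 0.05, so λ = −ln(0.05)/492.0 = 0.00609.
Mean = 1/λ = 164 m³/s.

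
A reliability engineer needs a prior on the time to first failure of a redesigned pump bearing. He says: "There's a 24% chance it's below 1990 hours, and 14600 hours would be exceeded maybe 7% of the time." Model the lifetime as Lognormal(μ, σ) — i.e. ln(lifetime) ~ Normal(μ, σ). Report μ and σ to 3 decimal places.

μ ≈ 8.241, σ ≈ 0.913

If T ~ Lognormal(μ,σ) then ln T ~ Normal(μ,σ), so the p-quantile of ln T is μ + z_p·σ.
ln(1990) = 7.596 and ln(14600) = 9.589; z_{0.24} = -0.7063, z_{0.93} = 1.476.
σ = (9.589 − 7.596)/(1.476 − (-0.7063)) = 0.913.
μ = 7.596 − (-0.7063)·0.913 = 8.241.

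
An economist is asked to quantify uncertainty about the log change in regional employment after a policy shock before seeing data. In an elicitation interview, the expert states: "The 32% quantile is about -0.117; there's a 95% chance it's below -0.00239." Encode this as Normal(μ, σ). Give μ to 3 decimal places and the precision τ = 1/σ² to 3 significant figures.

For Normal(μ,σ), the p-quantile is μ + z_p·σ. Here z_{0.32} = -0.4677, z_{0.95} = 1.645.
So -0.117 = μ − 0.4677σ and -0.00239 = μ + 1.645σ.
Subtracting: σ = (-0.00239 − -0.117)/(1.645 − (-0.4677)) = 0.054.
Then μ = -0.117 − (-0.4677)·0.054 = -0.092.
Precision τ = 1/σ² = 1/0.05425² = 340.

μ = -0.092, τ = 340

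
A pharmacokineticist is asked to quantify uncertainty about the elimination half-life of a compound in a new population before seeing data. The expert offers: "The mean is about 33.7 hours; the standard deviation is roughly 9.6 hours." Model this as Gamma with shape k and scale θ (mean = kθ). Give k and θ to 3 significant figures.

k ≈ 12.3, θ ≈ 2.73

For Gamma(k, scale θ): mean = kθ, variance = kθ², so CV = 1/√k.
CV = SD/mean = 9.6/33.7 = 0.2849, hence k = 1/CV² = 12.3.
Then θ = mean/k = 33.7/12.3 = 2.73.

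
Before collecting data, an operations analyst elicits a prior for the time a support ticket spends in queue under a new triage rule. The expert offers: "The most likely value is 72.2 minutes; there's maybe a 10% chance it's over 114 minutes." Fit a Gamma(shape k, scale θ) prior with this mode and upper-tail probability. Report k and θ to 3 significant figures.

Gamma(k,θ) with k>1 has mode (k−1)θ, so θ = 72.2/(k−1).
Need P(X < 114) = 0.9 with θ tied to k this way. Start at k = 2, θ = 72.2: P(X<114) ≈ 0.468.
Too low — raise k to concentrate. Iterating converges to k ≈ 9.99.
Then θ = 72.2/(9.99−1) ≈ 8.03.

k ≈ 9.99, θ ≈ 8.03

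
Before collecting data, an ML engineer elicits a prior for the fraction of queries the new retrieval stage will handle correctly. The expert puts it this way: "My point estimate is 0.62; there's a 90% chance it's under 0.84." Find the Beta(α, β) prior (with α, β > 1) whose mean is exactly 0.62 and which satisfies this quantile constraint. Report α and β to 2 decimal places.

α ≈ 4.29, β ≈ 2.63

With mean 0.62 fixed, write α = 0.62s, β = 0.38s where s = α+β.
Need P(θ < 0.84) = 0.9 under Beta(0.62s, 0.38s). Normal approximation: (q−m)/√(m(1−m)/s) ≈ z_{0.9} = 1.28, so s ≈ 0.62·0.38·(1.28)²/(0.84−0.62)² = 8.0.
At s = 8.0: P(θ<0.84) ≈ 0.918. Adjusting to match 0.9 gives s ≈ 6.91.
So α = 0.62·6.91 ≈ 4.29, β = 0.38·6.91 ≈ 2.63.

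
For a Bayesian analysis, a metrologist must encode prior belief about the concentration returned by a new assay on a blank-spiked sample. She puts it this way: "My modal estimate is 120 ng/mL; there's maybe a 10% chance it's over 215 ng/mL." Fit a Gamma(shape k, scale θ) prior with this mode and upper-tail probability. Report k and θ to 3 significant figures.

Gamma(k,θ) with k>1 has mode (k−1)θ, so θ = 120/(k−1).
Need P(X < 215) = 0.9 with θ tied to k this way. Start at k = 2, θ = 120: P(X<215) ≈ 0.535.
Too low — raise k to concentrate. Iterating converges to k ≈ 6.6.
Then θ = 120/(6.6−1) ≈ 21.4.

k ≈ 6.6, θ ≈ 21.4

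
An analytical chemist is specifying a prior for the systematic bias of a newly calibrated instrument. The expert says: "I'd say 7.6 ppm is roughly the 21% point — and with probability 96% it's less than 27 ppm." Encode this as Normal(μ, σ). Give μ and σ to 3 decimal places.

For Normal(μ,σ), the p-quantile is μ + z_p·σ. Here z_{0.21} = -0.8064, z_{0.96} = 1.751.
So 7.6 = μ − 0.8064σ and 27 = μ + 1.751σ.
Subtracting: σ = (27 − 7.6)/(1.751 − (-0.8064)) = 7.587.
Then μ = 7.6 − (-0.8064)·7.587 = 13.718.

μ = 13.718, σ = 7.587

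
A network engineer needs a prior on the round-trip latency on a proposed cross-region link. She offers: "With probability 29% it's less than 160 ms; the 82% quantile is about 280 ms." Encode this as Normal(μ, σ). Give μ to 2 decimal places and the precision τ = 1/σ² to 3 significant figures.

For Normal(μ,σ), the p-quantile is μ + z_p·σ. Here z_{0.29} = -0.5534, z_{0.82} = 0.9154.
So 160 = μ − 0.5534σ and 280 = μ + 0.9154σ.
Subtracting: σ = (280 − 160)/(0.9154 − (-0.5534)) = 81.70.
Then μ = 160 − (-0.5534)·81.70 = 205.21.
Precision τ = 1/σ² = 1/81.7² = 0.00015.

μ = 205.21, τ = 0.00015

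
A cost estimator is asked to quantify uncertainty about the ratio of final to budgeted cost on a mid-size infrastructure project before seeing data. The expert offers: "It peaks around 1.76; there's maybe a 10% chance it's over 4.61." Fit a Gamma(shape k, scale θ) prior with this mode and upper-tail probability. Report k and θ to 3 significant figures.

k ≈ 3.07, θ ≈ 0.851

Gamma(k,θ) with k>1 has mode (k−1)θ, so θ = 1.76/(k−1).
Need P(X < 4.61) = 0.9 with θ tied to k this way. Start at k = 2, θ = 1.76: P(X<4.61) ≈ 0.736.
Too low — raise k to concentrate. Iterating converges to k ≈ 3.07.
Then θ = 1.76/(3.07−1) ≈ 0.851.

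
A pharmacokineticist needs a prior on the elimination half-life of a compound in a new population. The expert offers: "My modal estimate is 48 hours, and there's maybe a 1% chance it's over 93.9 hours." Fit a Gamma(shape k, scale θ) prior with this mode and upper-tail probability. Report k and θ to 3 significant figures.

Gamma(k,θ) with k>1 has mode (k−1)θ, so θ = 48/(k−1).
Need P(X < 93.9) = 0.99 with θ tied to k this way. Start at k = 2, θ = 48: P(X<93.9) ≈ 0.582.
Too low — raise k to concentrate. Iterating converges to k ≈ 12.
Then θ = 48/(12−1) ≈ 4.38.

k ≈ 12, θ ≈ 4.38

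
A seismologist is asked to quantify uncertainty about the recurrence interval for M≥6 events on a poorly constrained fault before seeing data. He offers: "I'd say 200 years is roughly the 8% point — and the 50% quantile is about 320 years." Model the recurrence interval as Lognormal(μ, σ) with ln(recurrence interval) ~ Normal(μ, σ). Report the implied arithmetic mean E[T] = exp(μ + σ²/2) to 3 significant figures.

If T ~ Lognormal(μ,σ) then ln T ~ Normal(μ,σ), so the p-quantile of ln T is μ + z_p·σ.
ln(200) = 5.298 and ln(320) = 5.768; z_{0.08} = -1.405, z_{0.5} = 0.
σ = (5.768 − 5.298)/(0 − (-1.405)) = 0.335.
μ = 5.298 − (-1.405)·0.335 = 5.768.
E[T] = exp(μ + σ²/2) = exp(5.768 + 0.0559) = 338 years.

E[T] ≈ 338 years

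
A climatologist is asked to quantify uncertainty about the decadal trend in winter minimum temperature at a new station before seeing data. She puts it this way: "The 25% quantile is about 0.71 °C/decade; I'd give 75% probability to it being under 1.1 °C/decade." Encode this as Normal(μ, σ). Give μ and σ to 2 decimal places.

The p-quantile of Normal(μ,σ) is μ + z_p·σ, with z_{0.25} = -0.6745 and z_{0.75} = 0.6745.
Eliminate σ: μ = (z₂·x₁ − z₁·x₂)/(z₂ − z₁) = (0.6745·0.71 − (-0.6745)·1.1)/1.349 = 0.91.
Then σ = (x₂ − x₁)/(z₂ − z₁) = (1.1 − 0.71)/1.349 = 0.29.

μ = 0.91, σ = 0.29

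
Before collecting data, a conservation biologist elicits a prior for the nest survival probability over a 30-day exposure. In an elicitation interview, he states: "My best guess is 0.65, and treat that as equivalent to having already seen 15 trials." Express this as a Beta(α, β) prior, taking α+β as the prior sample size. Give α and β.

α = 9.75, β = 5.25

Under the effective-sample-size interpretation, Beta(α, β) has prior mean α/(α+β) and prior sample size α+β.
So α+β = 15 and α/(α+β) = 0.65, giving α = 0.65·15 = 9.75 and β = 15 − 9.75 = 5.25.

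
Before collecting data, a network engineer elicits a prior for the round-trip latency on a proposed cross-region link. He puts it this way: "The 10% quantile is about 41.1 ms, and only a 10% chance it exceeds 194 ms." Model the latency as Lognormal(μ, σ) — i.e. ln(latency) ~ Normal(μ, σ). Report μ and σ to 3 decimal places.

If T ~ Lognormal(μ,σ) then ln T ~ Normal(μ,σ), so the p-quantile of ln T is μ + z_p·σ.
ln(41.1) = 3.716 and ln(194) = 5.268; z_{0.1} = -1.282, z_{0.9} = 1.282.
σ = (5.268 − 3.716)/(1.282 − (-1.282)) = 0.605.
μ = 3.716 − (-1.282)·0.605 = 4.492.

μ ≈ 4.492, σ ≈ 0.605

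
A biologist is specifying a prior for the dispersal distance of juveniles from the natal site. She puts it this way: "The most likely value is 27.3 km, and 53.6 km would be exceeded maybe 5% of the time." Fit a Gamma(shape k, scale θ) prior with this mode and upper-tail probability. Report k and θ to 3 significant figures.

Gamma(k,θ) with k>1 has mode (k−1)θ, so θ = 27.3/(k−1).
Need P(X < 53.6) = 0.95 with θ tied to k this way. Start at k = 2, θ = 27.3: P(X<53.6) ≈ 0.584.
Too low — raise k to concentrate. Iterating converges to k ≈ 7.1.
Then θ = 27.3/(7.1−1) ≈ 4.48.

k ≈ 7.1, θ ≈ 4.48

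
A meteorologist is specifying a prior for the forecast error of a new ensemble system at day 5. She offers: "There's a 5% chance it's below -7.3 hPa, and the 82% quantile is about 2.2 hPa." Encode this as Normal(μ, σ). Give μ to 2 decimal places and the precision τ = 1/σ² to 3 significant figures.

μ = -1.20, τ = 0.0726

The p-quantile of Normal(μ,σ) is μ + z_p·σ, with z_{0.05} = -1.645 and z_{0.82} = 0.9154.
Eliminate σ: μ = (z₂·x₁ − z₁·x₂)/(z₂ − z₁) = (0.9154·-7.3 − (-1.645)·2.2)/2.56 = -1.20.
Then σ = (x₂ − x₁)/(z₂ − z₁) = (2.2 − -7.3)/2.56 = 3.71.
Precision τ = 1/σ² = 1/3.711² = 0.0726.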